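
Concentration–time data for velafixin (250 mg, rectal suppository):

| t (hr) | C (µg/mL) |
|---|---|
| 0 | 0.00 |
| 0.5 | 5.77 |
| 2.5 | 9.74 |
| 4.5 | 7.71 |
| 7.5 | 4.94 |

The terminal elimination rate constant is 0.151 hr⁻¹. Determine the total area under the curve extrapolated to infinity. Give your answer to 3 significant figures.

Trapezoidal AUC_0→7.5:
  [0→0.5]: (0.00+5.77)/2 × 0.5 = 1.4425
  [0.5→2.5]: (5.77+9.74)/2 × 2 = 15.51
  [2.5→4.5]: (9.74+7.71)/2 × 2 = 17.45
  [4.5→7.5]: (7.71+4.94)/2 × 3 = 18.975
  Sum = 53.3775 µg/mL·hr
Extrapolated tail: C_last / k_e = 4.94 / 0.151 = 32.715
AUC_0→∞ = 53.3775 + 32.715 = 86.0925 µg/mL·hr

AUC = 86.1 µg/mL·hr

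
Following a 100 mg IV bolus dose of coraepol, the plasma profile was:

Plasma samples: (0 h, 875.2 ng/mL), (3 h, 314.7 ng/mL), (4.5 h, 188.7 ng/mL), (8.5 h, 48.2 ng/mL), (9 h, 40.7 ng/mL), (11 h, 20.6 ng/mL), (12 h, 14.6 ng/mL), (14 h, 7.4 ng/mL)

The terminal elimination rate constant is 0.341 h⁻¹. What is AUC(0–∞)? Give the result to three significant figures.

Trapezoidal AUC_0→14:
  [0→3]: (875.2+314.7)/2 × 3 = 1784.85
  [3→4.5]: (314.7+188.7)/2 × 1.5 = 377.55
  [4.5→8.5]: (188.7+48.2)/2 × 4 = 473.8
  [8.5→9]: (48.2+40.7)/2 × 0.5 = 22.225
  [9→11]: (40.7+20.6)/2 × 2 = 61.3
  [11→12]: (20.6+14.6)/2 × 1 = 17.6
  [12→14]: (14.6+7.4)/2 × 2 = 22.0
  Sum = 2759.325 ng/mL·h
Extrapolated tail: C_last / k_e = 7.4 / 0.341 = 21.701
AUC_0→∞ = 2759.325 + 21.701 = 2781.026 ng/mL·h

AUC = 2780 ng/mL·h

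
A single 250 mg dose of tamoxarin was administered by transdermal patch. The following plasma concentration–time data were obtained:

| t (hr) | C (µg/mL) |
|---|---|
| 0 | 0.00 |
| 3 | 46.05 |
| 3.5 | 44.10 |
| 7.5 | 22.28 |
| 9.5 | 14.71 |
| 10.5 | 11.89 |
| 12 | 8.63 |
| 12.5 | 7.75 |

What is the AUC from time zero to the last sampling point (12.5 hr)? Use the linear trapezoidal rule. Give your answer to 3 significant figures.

Trapezoidal AUC_0→12.5:
  [0→3]: (0.00+46.05)/2 × 3 = 69.075
  [3→3.5]: (46.05+44.10)/2 × 0.5 = 22.5375
  [3.5→7.5]: (44.10+22.28)/2 × 4 = 132.76
  [7.5→9.5]: (22.28+14.71)/2 × 2 = 36.99
  [9.5→10.5]: (14.71+11.89)/2 × 1 = 13.3
  [10.5→12]: (11.89+8.63)/2 × 1.5 = 15.39
  [12→12.5]: (8.63+7.75)/2 × 0.5 = 4.095
  Sum = 294.1475 µg/mL·hr

AUC = 294 µg/mL·hr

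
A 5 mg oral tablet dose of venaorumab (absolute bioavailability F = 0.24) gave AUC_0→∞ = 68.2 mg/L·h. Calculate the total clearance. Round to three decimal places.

CL = F × Dose / AUC_0→∞
   = 0.24 × 5 / 68.2 = 0.0175953 L/h

CL = 0.018 L/h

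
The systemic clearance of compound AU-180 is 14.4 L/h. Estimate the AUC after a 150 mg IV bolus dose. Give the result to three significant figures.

AUC_0→∞ = Dose_iv / CL
        = 150 / 14.4 = 10.4167 mg/L·h

AUC = 10.4 mg/L·h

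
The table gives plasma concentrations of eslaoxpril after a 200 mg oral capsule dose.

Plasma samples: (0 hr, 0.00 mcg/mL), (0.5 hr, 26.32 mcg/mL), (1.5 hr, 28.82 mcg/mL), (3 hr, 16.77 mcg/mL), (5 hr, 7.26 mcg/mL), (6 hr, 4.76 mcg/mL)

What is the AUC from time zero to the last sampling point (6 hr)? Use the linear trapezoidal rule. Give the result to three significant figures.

AUC = 98.4 mcg/mL·hr

Trapezoidal AUC_0→6:
  [0→0.5]: (0.00+26.32)/2 × 0.5 = 6.58
  [0.5→1.5]: (26.32+28.82)/2 × 1 = 27.57
  [1.5→3]: (28.82+16.77)/2 × 1.5 = 34.1925
  [3→5]: (16.77+7.26)/2 × 2 = 24.03
  [5→6]: (7.26+4.76)/2 × 1 = 6.01
  Sum = 98.3825 mcg/mL·hr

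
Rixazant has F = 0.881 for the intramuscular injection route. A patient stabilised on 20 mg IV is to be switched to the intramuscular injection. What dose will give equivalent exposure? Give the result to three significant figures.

For equal systemic exposure: F × D_ev = D_iv
D_ev = D_iv / F = 20 / 0.881 = 22.7015 mg

D_intramuscular = 22.7 mg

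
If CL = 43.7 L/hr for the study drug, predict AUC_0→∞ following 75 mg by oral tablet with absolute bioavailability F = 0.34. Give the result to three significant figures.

AUC_0→∞ = F × Dose / CL
        = 0.34 × 75 / 43.7 = 0.583524 mg/L·hr

AUC = 0.584 mg/L·hr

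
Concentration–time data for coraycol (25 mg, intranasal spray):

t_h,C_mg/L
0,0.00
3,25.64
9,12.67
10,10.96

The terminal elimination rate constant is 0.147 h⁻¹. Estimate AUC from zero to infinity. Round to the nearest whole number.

AUC = 240 mg/L·h

Trapezoidal AUC_0→10:
  [0→3]: (0.00+25.64)/2 × 3 = 38.46
  [3→9]: (25.64+12.67)/2 × 6 = 114.93
  [9→10]: (12.67+10.96)/2 × 1 = 11.815
  Sum = 165.205 mg/L·h
Extrapolated tail: C_last / k_e = 10.96 / 0.147 = 74.558
AUC_0→∞ = 165.205 + 74.558 = 239.763 mg/L·h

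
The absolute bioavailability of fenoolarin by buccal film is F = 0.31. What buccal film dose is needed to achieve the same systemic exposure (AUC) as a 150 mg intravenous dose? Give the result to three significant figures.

D_buccal = 484 mg

For equal systemic exposure: F × D_ev = D_iv
D_ev = D_iv / F = 150 / 0.31 = 483.871 mg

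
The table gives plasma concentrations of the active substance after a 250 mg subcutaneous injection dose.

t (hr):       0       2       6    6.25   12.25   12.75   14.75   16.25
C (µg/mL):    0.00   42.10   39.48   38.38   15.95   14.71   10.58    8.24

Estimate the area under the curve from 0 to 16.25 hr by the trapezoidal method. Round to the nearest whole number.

AUC = 425 µg/mL·hr

Trapezoidal AUC_0→16.25:
  [0→2]: (0.00+42.10)/2 × 2 = 42.1
  [2→6]: (42.10+39.48)/2 × 4 = 163.16
  [6→6.25]: (39.48+38.38)/2 × 0.25 = 9.7325
  [6.25→12.25]: (38.38+15.95)/2 × 6 = 162.99
  [12.25→12.75]: (15.95+14.71)/2 × 0.5 = 7.665
  [12.75→14.75]: (14.71+10.58)/2 × 2 = 25.29
  [14.75→16.25]: (10.58+8.24)/2 × 1.5 = 14.115
  Sum = 425.0525 µg/mL·hr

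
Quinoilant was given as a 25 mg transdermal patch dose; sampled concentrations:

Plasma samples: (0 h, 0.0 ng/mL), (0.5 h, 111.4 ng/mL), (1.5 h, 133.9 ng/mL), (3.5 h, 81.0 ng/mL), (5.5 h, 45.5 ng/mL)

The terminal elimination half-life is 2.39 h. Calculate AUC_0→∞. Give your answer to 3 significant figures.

AUC = 649 ng/mL·h

Trapezoidal AUC_0→5.5:
  [0→0.5]: (0.0+111.4)/2 × 0.5 = 27.85
  [0.5→1.5]: (111.4+133.9)/2 × 1 = 122.65
  [1.5→3.5]: (133.9+81.0)/2 × 2 = 214.9
  [3.5→5.5]: (81.0+45.5)/2 × 2 = 126.5
  Sum = 491.9 ng/mL·h
k_e = ln2 / t½ = 0.693147 / 2.39 = 0.2900 h^-1
Extrapolated tail: C_last / k_e = 45.5 / 0.29 = 156.897
AUC_0→∞ = 491.9 + 156.897 = 648.797 ng/mL·h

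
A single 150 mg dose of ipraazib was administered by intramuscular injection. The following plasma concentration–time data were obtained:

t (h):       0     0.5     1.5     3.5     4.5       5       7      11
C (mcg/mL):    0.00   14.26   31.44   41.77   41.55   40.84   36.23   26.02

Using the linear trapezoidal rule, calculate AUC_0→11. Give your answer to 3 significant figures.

AUC = 363 mcg/mL·h

Trapezoidal AUC_0→11:
  [0→0.5]: (0.00+14.26)/2 × 0.5 = 3.565
  [0.5→1.5]: (14.26+31.44)/2 × 1 = 22.85
  [1.5→3.5]: (31.44+41.77)/2 × 2 = 73.21
  [3.5→4.5]: (41.77+41.55)/2 × 1 = 41.66
  [4.5→5]: (41.55+40.84)/2 × 0.5 = 20.5975
  [5→7]: (40.84+36.23)/2 × 2 = 77.07
  [7→11]: (36.23+26.02)/2 × 4 = 124.5
  Sum = 363.4525 mcg/mL·h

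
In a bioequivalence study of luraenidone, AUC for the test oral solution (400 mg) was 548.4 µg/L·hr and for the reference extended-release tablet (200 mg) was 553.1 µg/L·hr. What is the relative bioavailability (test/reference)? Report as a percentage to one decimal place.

F_rel = (AUC_test/D_test) / (AUC_ref/D_ref)
      = (548.4/400) / (553.1/200)
      = 1.371 / 2.7655 = 0.4958 = 49.58%

F_rel = 49.6%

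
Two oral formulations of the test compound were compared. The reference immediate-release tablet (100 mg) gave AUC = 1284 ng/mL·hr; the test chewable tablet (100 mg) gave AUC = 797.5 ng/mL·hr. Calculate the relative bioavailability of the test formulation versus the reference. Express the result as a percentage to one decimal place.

F_rel = (AUC_test/D_test) / (AUC_ref/D_ref)
      = (797.5/100) / (1284/100)
      = 7.975 / 12.84 = 0.6211 = 62.11%

F_rel = 62.1%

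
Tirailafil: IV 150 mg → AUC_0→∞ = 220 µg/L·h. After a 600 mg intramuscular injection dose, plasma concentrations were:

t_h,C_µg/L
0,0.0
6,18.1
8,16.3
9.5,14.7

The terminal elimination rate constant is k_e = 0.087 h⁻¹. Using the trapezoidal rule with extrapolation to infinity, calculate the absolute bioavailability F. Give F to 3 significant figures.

F = 0.319

Trapezoidal AUC_0→9.5 (intramuscular injection):
  [0→6]: (0.0+18.1)/2 × 6 = 54.3
  [6→8]: (18.1+16.3)/2 × 2 = 34.4
  [8→9.5]: (16.3+14.7)/2 × 1.5 = 23.25
  Sum = 111.95 µg/L·h
Tail: C_last/k_e = 14.7/0.087 = 168.966
AUC_0→∞ (intramuscular injection) = 111.95 + 168.966 = 280.916 µg/L·h
F = (AUC_ev/D_ev)/(AUC_iv/D_iv) = (280.916/600)/(220/150) = 0.468193/1.46667 = 0.3192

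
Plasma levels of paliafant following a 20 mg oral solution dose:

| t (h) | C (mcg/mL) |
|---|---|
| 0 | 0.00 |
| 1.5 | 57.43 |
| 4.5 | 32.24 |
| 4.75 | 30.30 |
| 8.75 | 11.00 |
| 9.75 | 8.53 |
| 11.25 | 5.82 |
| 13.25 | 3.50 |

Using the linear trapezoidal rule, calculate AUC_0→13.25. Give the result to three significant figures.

Trapezoidal AUC_0→13.25:
  [0→1.5]: (0.00+57.43)/2 × 1.5 = 43.0725
  [1.5→4.5]: (57.43+32.24)/2 × 3 = 134.505
  [4.5→4.75]: (32.24+30.30)/2 × 0.25 = 7.8175
  [4.75→8.75]: (30.30+11.00)/2 × 4 = 82.6
  [8.75→9.75]: (11.00+8.53)/2 × 1 = 9.765
  [9.75→11.25]: (8.53+5.82)/2 × 1.5 = 10.7625
  [11.25→13.25]: (5.82+3.50)/2 × 2 = 9.32
  Sum = 297.8425 mcg/mL·h

AUC = 298 mcg/mL·h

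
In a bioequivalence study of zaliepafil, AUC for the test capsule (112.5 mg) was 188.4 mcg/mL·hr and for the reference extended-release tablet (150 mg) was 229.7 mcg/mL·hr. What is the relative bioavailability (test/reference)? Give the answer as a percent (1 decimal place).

F_rel = 109.4%

F_rel = (AUC_test/D_test) / (AUC_ref/D_ref)
      = (188.4/112.5) / (229.7/150)
      = 1.67467 / 1.53133 = 1.0936 = 109.36%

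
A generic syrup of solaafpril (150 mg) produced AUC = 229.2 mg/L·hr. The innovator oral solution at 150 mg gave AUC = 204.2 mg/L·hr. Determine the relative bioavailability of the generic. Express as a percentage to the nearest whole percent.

F_rel = 112%

F_rel = (AUC_test/D_test) / (AUC_ref/D_ref)
      = (229.2/150) / (204.2/150)
      = 1.528 / 1.36133 = 1.1224 = 112.24%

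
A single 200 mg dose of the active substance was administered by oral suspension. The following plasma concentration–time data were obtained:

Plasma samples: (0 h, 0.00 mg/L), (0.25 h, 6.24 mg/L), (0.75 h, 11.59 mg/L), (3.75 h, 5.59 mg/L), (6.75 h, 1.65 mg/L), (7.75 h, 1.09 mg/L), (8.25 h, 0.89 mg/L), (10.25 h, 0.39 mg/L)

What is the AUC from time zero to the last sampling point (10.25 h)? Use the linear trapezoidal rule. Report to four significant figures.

AUC = 45.01 mg/L·h

Trapezoidal AUC_0→10.25:
  [0→0.25]: (0.00+6.24)/2 × 0.25 = 0.78
  [0.25→0.75]: (6.24+11.59)/2 × 0.5 = 4.4575
  [0.75→3.75]: (11.59+5.59)/2 × 3 = 25.77
  [3.75→6.75]: (5.59+1.65)/2 × 3 = 10.86
  [6.75→7.75]: (1.65+1.09)/2 × 1 = 1.37
  [7.75→8.25]: (1.09+0.89)/2 × 0.5 = 0.495
  [8.25→10.25]: (0.89+0.39)/2 × 2 = 1.28
  Sum = 45.0125 mg/L·h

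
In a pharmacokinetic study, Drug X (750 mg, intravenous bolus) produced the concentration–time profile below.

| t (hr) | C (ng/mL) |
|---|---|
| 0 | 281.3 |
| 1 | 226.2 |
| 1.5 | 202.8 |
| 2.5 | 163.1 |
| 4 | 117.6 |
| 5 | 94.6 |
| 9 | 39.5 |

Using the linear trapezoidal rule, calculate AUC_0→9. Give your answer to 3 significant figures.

AUC = 1130 ng/mL·hr

Trapezoidal AUC_0→9:
  [0→1]: (281.3+226.2)/2 × 1 = 253.75
  [1→1.5]: (226.2+202.8)/2 × 0.5 = 107.25
  [1.5→2.5]: (202.8+163.1)/2 × 1 = 182.95
  [2.5→4]: (163.1+117.6)/2 × 1.5 = 210.525
  [4→5]: (117.6+94.6)/2 × 1 = 106.1
  [5→9]: (94.6+39.5)/2 × 4 = 268.2
  Sum = 1128.775 ng/mL·hr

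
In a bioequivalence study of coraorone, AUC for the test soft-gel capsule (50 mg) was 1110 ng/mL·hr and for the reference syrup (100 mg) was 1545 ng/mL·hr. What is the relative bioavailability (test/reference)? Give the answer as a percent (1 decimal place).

F_rel = (AUC_test/D_test) / (AUC_ref/D_ref)
      = (1110/50) / (1545/100)
      = 22.2 / 15.45 = 1.4369 = 143.69%

F_rel = 143.7%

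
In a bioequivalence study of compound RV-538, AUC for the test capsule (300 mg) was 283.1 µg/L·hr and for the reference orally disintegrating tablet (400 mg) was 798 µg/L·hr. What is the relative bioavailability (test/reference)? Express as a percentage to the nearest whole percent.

F_rel = (AUC_test/D_test) / (AUC_ref/D_ref)
      = (283.1/300) / (798/400)
      = 0.943667 / 1.995 = 0.4730 = 47.30%

F_rel = 47%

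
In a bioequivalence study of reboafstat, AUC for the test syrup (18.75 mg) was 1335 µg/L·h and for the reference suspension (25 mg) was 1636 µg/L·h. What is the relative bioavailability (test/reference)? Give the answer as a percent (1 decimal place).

F_rel = (AUC_test/D_test) / (AUC_ref/D_ref)
      = (1335/18.75) / (1636/25)
      = 71.2 / 65.44 = 1.0880 = 108.80%

F_rel = 108.8%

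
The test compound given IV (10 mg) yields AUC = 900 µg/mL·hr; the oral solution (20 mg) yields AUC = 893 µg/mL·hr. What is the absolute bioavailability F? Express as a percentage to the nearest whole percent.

F = (AUC_ev / D_ev) / (AUC_iv / D_iv)
  = (893/20) / (900/10)
  = 44.65 / 90 = 0.4961
  = 49.61%

F = 50%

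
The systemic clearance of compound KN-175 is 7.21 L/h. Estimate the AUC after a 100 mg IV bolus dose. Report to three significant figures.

AUC = 13.9 mg/L·h

AUC_0→∞ = Dose_iv / CL
        = 100 / 7.21 = 13.8696 mg/L·h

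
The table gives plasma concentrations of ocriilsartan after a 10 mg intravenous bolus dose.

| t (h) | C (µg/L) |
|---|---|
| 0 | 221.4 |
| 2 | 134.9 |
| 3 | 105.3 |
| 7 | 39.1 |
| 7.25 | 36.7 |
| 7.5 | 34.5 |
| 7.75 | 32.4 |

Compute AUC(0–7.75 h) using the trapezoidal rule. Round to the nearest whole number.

AUC = 792 µg/L·h

Trapezoidal AUC_0→7.75:
  [0→2]: (221.4+134.9)/2 × 2 = 356.3
  [2→3]: (134.9+105.3)/2 × 1 = 120.1
  [3→7]: (105.3+39.1)/2 × 4 = 288.8
  [7→7.25]: (39.1+36.7)/2 × 0.25 = 9.475
  [7.25→7.5]: (36.7+34.5)/2 × 0.25 = 8.9
  [7.5→7.75]: (34.5+32.4)/2 × 0.25 = 8.3625
  Sum = 791.9375 µg/L·h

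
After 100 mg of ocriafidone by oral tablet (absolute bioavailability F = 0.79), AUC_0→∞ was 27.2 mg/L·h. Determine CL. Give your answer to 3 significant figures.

CL = 2.90 L/h

CL = F × Dose / AUC_0→∞
   = 0.79 × 100 / 27.2 = 2.90441 L/h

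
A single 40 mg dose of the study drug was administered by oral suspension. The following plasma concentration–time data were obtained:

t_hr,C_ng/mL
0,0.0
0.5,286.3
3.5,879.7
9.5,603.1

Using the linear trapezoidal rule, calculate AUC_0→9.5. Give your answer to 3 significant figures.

AUC = 6270 ng/mL·hr

Trapezoidal AUC_0→9.5:
  [0→0.5]: (0.0+286.3)/2 × 0.5 = 71.575
  [0.5→3.5]: (286.3+879.7)/2 × 3 = 1749.0
  [3.5→9.5]: (879.7+603.1)/2 × 6 = 4448.4
  Sum = 6268.975 ng/mL·hr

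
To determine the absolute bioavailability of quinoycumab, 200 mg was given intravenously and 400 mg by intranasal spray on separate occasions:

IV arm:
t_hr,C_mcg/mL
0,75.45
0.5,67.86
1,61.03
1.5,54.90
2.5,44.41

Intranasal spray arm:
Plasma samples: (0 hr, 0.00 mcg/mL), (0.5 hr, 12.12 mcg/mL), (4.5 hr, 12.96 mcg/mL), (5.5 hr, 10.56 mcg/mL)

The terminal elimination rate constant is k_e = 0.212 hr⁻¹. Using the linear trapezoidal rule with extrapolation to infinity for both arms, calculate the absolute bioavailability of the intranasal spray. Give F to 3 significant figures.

Trapezoidal AUC_0→2.5 (IV):
  [0→0.5]: (75.45+67.86)/2 × 0.5 = 35.8275
  [0.5→1]: (67.86+61.03)/2 × 0.5 = 32.2225
  [1→1.5]: (61.03+54.90)/2 × 0.5 = 28.9825
  [1.5→2.5]: (54.90+44.41)/2 × 1 = 49.655
  Sum = 146.6875 mcg/mL·hr
IV tail: 44.41/0.212 = 209.481; AUC_iv,0→∞ = 146.6875 + 209.481 = 356.1685 mcg/mL·hr
Trapezoidal AUC_0→5.5 (intranasal spray):
  [0→0.5]: (0.00+12.12)/2 × 0.5 = 3.03
  [0.5→4.5]: (12.12+12.96)/2 × 4 = 50.16
  [4.5→5.5]: (12.96+10.56)/2 × 1 = 11.76
  Sum = 64.95 mcg/mL·hr
intranasal spray tail: 10.56/0.212 = 49.811; AUC_ev,0→∞ = 64.95 + 49.811 = 114.761 mcg/mL·hr
F = (AUC_ev/D_ev)/(AUC_iv/D_iv) = (114.761/400)/(356.1685/200) = 0.2869025/1.7808425 = 0.1611

F = 0.161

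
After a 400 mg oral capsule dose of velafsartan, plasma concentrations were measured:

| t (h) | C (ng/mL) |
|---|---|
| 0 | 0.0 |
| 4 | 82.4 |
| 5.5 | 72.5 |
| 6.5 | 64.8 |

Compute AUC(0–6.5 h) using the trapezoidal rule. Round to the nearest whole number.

Trapezoidal AUC_0→6.5:
  [0→4]: (0.0+82.4)/2 × 4 = 164.8
  [4→5.5]: (82.4+72.5)/2 × 1.5 = 116.175
  [5.5→6.5]: (72.5+64.8)/2 × 1 = 68.65
  Sum = 349.625 ng/mL·h

AUC = 350 ng/mL·h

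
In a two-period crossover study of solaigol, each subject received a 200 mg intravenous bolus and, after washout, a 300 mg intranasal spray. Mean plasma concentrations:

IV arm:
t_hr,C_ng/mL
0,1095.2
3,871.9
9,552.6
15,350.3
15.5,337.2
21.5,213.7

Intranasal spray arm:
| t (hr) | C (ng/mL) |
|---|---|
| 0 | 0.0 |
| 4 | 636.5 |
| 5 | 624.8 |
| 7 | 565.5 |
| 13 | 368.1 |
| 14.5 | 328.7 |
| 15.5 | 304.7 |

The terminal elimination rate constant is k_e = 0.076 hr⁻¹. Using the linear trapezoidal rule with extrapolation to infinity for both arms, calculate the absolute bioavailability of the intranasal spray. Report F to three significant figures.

Trapezoidal AUC_0→21.5 (IV):
  [0→3]: (1095.2+871.9)/2 × 3 = 2950.65
  [3→9]: (871.9+552.6)/2 × 6 = 4273.5
  [9→15]: (552.6+350.3)/2 × 6 = 2708.7
  [15→15.5]: (350.3+337.2)/2 × 0.5 = 171.875
  [15.5→21.5]: (337.2+213.7)/2 × 6 = 1652.7
  Sum = 11757.425 ng/mL·hr
IV tail: 213.7/0.076 = 2811.842; AUC_iv,0→∞ = 11757.425 + 2811.842 = 14569.267 ng/mL·hr
Trapezoidal AUC_0→15.5 (intranasal spray):
  [0→4]: (0.0+636.5)/2 × 4 = 1273.0
  [4→5]: (636.5+624.8)/2 × 1 = 630.65
  [5→7]: (624.8+565.5)/2 × 2 = 1190.3
  [7→13]: (565.5+368.1)/2 × 6 = 2800.8
  [13→14.5]: (368.1+328.7)/2 × 1.5 = 522.6
  [14.5→15.5]: (328.7+304.7)/2 × 1 = 316.7
  Sum = 6734.05 ng/mL·hr
intranasal spray tail: 304.7/0.076 = 4009.211; AUC_ev,0→∞ = 6734.05 + 4009.211 = 10743.261 ng/mL·hr
F = (AUC_ev/D_ev)/(AUC_iv/D_iv) = (10743.261/300)/(14569.267/200) = 35.81087/72.846335 = 0.4916

F = 0.492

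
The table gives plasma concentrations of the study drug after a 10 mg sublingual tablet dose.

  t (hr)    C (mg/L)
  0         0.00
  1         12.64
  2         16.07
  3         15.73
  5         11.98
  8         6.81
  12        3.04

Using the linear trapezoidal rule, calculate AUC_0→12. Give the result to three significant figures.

AUC = 112 mg/L·hr

Trapezoidal AUC_0→12:
  [0→1]: (0.00+12.64)/2 × 1 = 6.32
  [1→2]: (12.64+16.07)/2 × 1 = 14.355
  [2→3]: (16.07+15.73)/2 × 1 = 15.9
  [3→5]: (15.73+11.98)/2 × 2 = 27.71
  [5→8]: (11.98+6.81)/2 × 3 = 28.185
  [8→12]: (6.81+3.04)/2 × 4 = 19.7
  Sum = 112.17 mg/L·hr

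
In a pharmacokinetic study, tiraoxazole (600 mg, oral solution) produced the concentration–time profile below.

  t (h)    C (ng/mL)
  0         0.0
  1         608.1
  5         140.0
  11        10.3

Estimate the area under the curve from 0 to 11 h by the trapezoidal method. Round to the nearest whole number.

Trapezoidal AUC_0→11:
  [0→1]: (0.0+608.1)/2 × 1 = 304.05
  [1→5]: (608.1+140.0)/2 × 4 = 1496.2
  [5→11]: (140.0+10.3)/2 × 6 = 450.9
  Sum = 2251.15 ng/mL·h

AUC = 2251 ng/mL·h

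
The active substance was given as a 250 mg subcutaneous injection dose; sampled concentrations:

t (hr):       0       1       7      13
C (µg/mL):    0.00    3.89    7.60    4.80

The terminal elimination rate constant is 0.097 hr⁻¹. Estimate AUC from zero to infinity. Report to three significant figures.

AUC = 123 µg/mL·hr

Trapezoidal AUC_0→13:
  [0→1]: (0.00+3.89)/2 × 1 = 1.945
  [1→7]: (3.89+7.60)/2 × 6 = 34.47
  [7→13]: (7.60+4.80)/2 × 6 = 37.2
  Sum = 73.615 µg/mL·hr
Extrapolated tail: C_last / k_e = 4.80 / 0.097 = 49.485
AUC_0→∞ = 73.615 + 49.485 = 123.1 µg/mL·hr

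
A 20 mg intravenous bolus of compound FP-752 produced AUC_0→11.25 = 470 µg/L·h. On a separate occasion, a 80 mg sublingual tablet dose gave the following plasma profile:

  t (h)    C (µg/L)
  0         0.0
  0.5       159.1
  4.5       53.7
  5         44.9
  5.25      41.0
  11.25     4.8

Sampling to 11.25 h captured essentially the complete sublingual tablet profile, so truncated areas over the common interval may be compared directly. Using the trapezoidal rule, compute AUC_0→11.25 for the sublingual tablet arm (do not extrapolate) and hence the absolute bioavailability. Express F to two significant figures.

F = 0.34

Trapezoidal AUC_0→11.25 (sublingual tablet):
  [0→0.5]: (0.0+159.1)/2 × 0.5 = 39.775
  [0.5→4.5]: (159.1+53.7)/2 × 4 = 425.6
  [4.5→5]: (53.7+44.9)/2 × 0.5 = 24.65
  [5→5.25]: (44.9+41.0)/2 × 0.25 = 10.7375
  [5.25→11.25]: (41.0+4.8)/2 × 6 = 137.4
  Sum = 638.1625 µg/L·h
F = (AUC_ev/D_ev)/(AUC_iv/D_iv) = (638.1625/80)/(470/20) = 7.97703/23.5 = 0.3394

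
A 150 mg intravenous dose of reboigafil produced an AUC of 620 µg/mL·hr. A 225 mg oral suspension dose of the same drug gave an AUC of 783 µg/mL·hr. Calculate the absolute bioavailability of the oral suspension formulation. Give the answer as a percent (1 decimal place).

F = (AUC_ev / D_ev) / (AUC_iv / D_iv)
  = (783/225) / (620/150)
  = 3.48 / 4.13333 = 0.8419
  = 84.19%

F = 84.2%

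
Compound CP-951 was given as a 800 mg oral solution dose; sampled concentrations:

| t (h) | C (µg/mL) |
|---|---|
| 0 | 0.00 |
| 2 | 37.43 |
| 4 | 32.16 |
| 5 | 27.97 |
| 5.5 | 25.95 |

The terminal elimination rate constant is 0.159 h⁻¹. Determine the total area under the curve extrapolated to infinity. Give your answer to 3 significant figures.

Trapezoidal AUC_0→5.5:
  [0→2]: (0.00+37.43)/2 × 2 = 37.43
  [2→4]: (37.43+32.16)/2 × 2 = 69.59
  [4→5]: (32.16+27.97)/2 × 1 = 30.065
  [5→5.5]: (27.97+25.95)/2 × 0.5 = 13.48
  Sum = 150.565 µg/mL·h
Extrapolated tail: C_last / k_e = 25.95 / 0.159 = 163.208
AUC_0→∞ = 150.565 + 163.208 = 313.773 µg/mL·h

AUC = 314 µg/mL·h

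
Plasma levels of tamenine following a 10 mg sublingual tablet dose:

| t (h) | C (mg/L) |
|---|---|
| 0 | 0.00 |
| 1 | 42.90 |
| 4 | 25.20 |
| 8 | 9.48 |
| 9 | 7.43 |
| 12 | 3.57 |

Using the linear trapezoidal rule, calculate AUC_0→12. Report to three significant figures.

Trapezoidal AUC_0→12:
  [0→1]: (0.00+42.90)/2 × 1 = 21.45
  [1→4]: (42.90+25.20)/2 × 3 = 102.15
  [4→8]: (25.20+9.48)/2 × 4 = 69.36
  [8→9]: (9.48+7.43)/2 × 1 = 8.455
  [9→12]: (7.43+3.57)/2 × 3 = 16.5
  Sum = 217.915 mg/L·h

AUC = 218 mg/L·h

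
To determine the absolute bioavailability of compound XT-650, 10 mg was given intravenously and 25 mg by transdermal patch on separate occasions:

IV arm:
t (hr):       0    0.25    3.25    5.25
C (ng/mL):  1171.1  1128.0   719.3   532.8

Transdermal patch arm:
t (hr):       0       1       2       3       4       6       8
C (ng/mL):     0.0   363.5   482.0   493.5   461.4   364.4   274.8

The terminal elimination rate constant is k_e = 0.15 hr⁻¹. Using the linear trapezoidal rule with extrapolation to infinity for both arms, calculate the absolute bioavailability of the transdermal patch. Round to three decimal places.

Trapezoidal AUC_0→5.25 (IV):
  [0→0.25]: (1171.1+1128.0)/2 × 0.25 = 287.3875
  [0.25→3.25]: (1128.0+719.3)/2 × 3 = 2770.95
  [3.25→5.25]: (719.3+532.8)/2 × 2 = 1252.1
  Sum = 4310.4375 ng/mL·hr
IV tail: 532.8/0.15 = 3552.000; AUC_iv,0→∞ = 4310.4375 + 3552.000 = 7862.4375 ng/mL·hr
Trapezoidal AUC_0→8 (transdermal patch):
  [0→1]: (0.0+363.5)/2 × 1 = 181.75
  [1→2]: (363.5+482.0)/2 × 1 = 422.75
  [2→3]: (482.0+493.5)/2 × 1 = 487.75
  [3→4]: (493.5+461.4)/2 × 1 = 477.45
  [4→6]: (461.4+364.4)/2 × 2 = 825.8
  [6→8]: (364.4+274.8)/2 × 2 = 639.2
  Sum = 3034.7 ng/mL·hr
transdermal patch tail: 274.8/0.15 = 1832.000; AUC_ev,0→∞ = 3034.7 + 1832.000 = 4866.7 ng/mL·hr
F = (AUC_ev/D_ev)/(AUC_iv/D_iv) = (4866.7/25)/(7862.4375/10) = 194.668/786.24375 = 0.2476

F = 0.248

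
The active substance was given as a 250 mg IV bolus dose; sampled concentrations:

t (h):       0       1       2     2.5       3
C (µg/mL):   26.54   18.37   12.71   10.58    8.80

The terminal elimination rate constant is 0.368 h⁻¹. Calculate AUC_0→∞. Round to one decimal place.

AUC = 72.6 µg/mL·h

Trapezoidal AUC_0→3:
  [0→1]: (26.54+18.37)/2 × 1 = 22.455
  [1→2]: (18.37+12.71)/2 × 1 = 15.54
  [2→2.5]: (12.71+10.58)/2 × 0.5 = 5.8225
  [2.5→3]: (10.58+8.80)/2 × 0.5 = 4.845
  Sum = 48.6625 µg/mL·h
Extrapolated tail: C_last / k_e = 8.80 / 0.368 = 23.913
AUC_0→∞ = 48.6625 + 23.913 = 72.5755 µg/mL·h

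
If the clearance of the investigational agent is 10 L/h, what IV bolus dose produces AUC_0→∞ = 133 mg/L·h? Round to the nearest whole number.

Dose_iv = CL × AUC_0→∞
     = 10 × 133 = 1330 mg

Dose = 1330 mg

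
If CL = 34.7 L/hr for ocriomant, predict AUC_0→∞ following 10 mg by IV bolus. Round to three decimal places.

AUC_0→∞ = Dose_iv / CL
        = 10 / 34.7 = 0.288184 mg/L·hr

AUC = 0.288 mg/L·hr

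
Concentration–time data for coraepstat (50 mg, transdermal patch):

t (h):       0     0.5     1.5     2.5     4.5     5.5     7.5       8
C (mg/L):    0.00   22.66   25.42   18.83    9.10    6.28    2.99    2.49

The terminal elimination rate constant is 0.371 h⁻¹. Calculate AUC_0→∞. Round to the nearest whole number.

AUC = 105 mg/L·h

Trapezoidal AUC_0→8:
  [0→0.5]: (0.00+22.66)/2 × 0.5 = 5.665
  [0.5→1.5]: (22.66+25.42)/2 × 1 = 24.04
  [1.5→2.5]: (25.42+18.83)/2 × 1 = 22.125
  [2.5→4.5]: (18.83+9.10)/2 × 2 = 27.93
  [4.5→5.5]: (9.10+6.28)/2 × 1 = 7.69
  [5.5→7.5]: (6.28+2.99)/2 × 2 = 9.27
  [7.5→8]: (2.99+2.49)/2 × 0.5 = 1.37
  Sum = 98.09 mg/L·h
Extrapolated tail: C_last / k_e = 2.49 / 0.371 = 6.712
AUC_0→∞ = 98.09 + 6.712 = 104.802 mg/L·h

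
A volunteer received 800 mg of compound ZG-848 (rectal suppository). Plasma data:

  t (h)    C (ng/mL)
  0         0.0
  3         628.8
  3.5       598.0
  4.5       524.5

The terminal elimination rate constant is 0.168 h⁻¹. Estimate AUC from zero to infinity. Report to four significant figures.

AUC = 4933 ng/mL·h

Trapezoidal AUC_0→4.5:
  [0→3]: (0.0+628.8)/2 × 3 = 943.2
  [3→3.5]: (628.8+598.0)/2 × 0.5 = 306.7
  [3.5→4.5]: (598.0+524.5)/2 × 1 = 561.25
  Sum = 1811.15 ng/mL·h
Extrapolated tail: C_last / k_e = 524.5 / 0.168 = 3122.024
AUC_0→∞ = 1811.15 + 3122.024 = 4933.174 ng/mL·h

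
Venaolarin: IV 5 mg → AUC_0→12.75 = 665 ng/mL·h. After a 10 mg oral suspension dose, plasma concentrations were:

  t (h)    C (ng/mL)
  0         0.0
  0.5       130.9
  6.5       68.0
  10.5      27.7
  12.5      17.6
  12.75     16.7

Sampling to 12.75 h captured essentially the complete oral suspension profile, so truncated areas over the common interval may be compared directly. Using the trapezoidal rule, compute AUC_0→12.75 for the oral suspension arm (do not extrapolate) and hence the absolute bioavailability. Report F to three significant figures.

Trapezoidal AUC_0→12.75 (oral suspension):
  [0→0.5]: (0.0+130.9)/2 × 0.5 = 32.725
  [0.5→6.5]: (130.9+68.0)/2 × 6 = 596.7
  [6.5→10.5]: (68.0+27.7)/2 × 4 = 191.4
  [10.5→12.5]: (27.7+17.6)/2 × 2 = 45.3
  [12.5→12.75]: (17.6+16.7)/2 × 0.25 = 4.2875
  Sum = 870.4125 ng/mL·h
F = (AUC_ev/D_ev)/(AUC_iv/D_iv) = (870.4125/10)/(665/5) = 87.04125/133 = 0.6544

F = 0.654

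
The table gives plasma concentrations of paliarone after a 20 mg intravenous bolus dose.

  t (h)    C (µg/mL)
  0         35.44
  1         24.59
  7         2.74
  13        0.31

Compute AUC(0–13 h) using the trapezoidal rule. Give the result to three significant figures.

AUC = 121 µg/mL·h

Trapezoidal AUC_0→13:
  [0→1]: (35.44+24.59)/2 × 1 = 30.015
  [1→7]: (24.59+2.74)/2 × 6 = 81.99
  [7→13]: (2.74+0.31)/2 × 6 = 9.15
  Sum = 121.155 µg/mL·h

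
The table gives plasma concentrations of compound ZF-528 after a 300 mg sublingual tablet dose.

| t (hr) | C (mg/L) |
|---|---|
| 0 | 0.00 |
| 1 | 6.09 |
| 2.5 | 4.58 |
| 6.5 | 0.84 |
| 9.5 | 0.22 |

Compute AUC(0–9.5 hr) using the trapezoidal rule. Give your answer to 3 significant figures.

AUC = 23.5 mg/L·hr

Trapezoidal AUC_0→9.5:
  [0→1]: (0.00+6.09)/2 × 1 = 3.045
  [1→2.5]: (6.09+4.58)/2 × 1.5 = 8.0025
  [2.5→6.5]: (4.58+0.84)/2 × 4 = 10.84
  [6.5→9.5]: (0.84+0.22)/2 × 3 = 1.59
  Sum = 23.4775 mg/L·hr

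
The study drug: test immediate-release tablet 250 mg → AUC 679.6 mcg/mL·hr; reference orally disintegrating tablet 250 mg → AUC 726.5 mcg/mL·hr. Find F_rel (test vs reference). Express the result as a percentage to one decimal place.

F_rel = 93.5%

F_rel = (AUC_test/D_test) / (AUC_ref/D_ref)
      = (679.6/250) / (726.5/250)
      = 2.7184 / 2.906 = 0.9354 = 93.54%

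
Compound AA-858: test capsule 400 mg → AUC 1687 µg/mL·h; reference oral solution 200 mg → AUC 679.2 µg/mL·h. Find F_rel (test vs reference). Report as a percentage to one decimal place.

F_rel = (AUC_test/D_test) / (AUC_ref/D_ref)
      = (1687/400) / (679.2/200)
      = 4.2175 / 3.396 = 1.2419 = 124.19%

F_rel = 124.2%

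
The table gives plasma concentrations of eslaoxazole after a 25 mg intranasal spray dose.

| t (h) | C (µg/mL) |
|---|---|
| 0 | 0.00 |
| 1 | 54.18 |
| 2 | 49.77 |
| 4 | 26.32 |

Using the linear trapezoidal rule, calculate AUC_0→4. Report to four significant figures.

AUC = 155.2 µg/mL·h

Trapezoidal AUC_0→4:
  [0→1]: (0.00+54.18)/2 × 1 = 27.09
  [1→2]: (54.18+49.77)/2 × 1 = 51.975
  [2→4]: (49.77+26.32)/2 × 2 = 76.09
  Sum = 155.155 µg/mL·h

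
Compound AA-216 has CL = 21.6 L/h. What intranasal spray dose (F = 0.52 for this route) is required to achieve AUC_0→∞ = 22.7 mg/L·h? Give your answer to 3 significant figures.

Dose = 943 mg

Dose = CL × AUC_0→∞ / F
     = 21.6 × 22.7 / 0.52 = 942.923 mg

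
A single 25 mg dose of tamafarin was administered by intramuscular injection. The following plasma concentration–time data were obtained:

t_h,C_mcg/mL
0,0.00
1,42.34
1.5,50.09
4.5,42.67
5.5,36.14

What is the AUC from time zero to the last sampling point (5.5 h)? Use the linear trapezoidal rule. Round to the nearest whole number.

Trapezoidal AUC_0→5.5:
  [0→1]: (0.00+42.34)/2 × 1 = 21.17
  [1→1.5]: (42.34+50.09)/2 × 0.5 = 23.1075
  [1.5→4.5]: (50.09+42.67)/2 × 3 = 139.14
  [4.5→5.5]: (42.67+36.14)/2 × 1 = 39.405
  Sum = 222.8225 mcg/mL·h

AUC = 223 mcg/mL·h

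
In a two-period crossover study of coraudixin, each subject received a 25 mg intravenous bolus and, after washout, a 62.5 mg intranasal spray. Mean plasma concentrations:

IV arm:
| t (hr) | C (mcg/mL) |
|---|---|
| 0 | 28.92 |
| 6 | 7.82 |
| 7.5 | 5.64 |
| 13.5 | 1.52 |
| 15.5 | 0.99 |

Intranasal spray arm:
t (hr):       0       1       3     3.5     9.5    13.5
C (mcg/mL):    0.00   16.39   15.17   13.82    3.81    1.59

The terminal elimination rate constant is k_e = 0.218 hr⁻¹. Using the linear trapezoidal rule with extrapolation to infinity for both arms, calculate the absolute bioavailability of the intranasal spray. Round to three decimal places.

F = 0.317

Trapezoidal AUC_0→15.5 (IV):
  [0→6]: (28.92+7.82)/2 × 6 = 110.22
  [6→7.5]: (7.82+5.64)/2 × 1.5 = 10.095
  [7.5→13.5]: (5.64+1.52)/2 × 6 = 21.48
  [13.5→15.5]: (1.52+0.99)/2 × 2 = 2.51
  Sum = 144.305 mcg/mL·hr
IV tail: 0.99/0.218 = 4.541; AUC_iv,0→∞ = 144.305 + 4.541 = 148.846 mcg/mL·hr
Trapezoidal AUC_0→13.5 (intranasal spray):
  [0→1]: (0.00+16.39)/2 × 1 = 8.195
  [1→3]: (16.39+15.17)/2 × 2 = 31.56
  [3→3.5]: (15.17+13.82)/2 × 0.5 = 7.2475
  [3.5→9.5]: (13.82+3.81)/2 × 6 = 52.89
  [9.5→13.5]: (3.81+1.59)/2 × 4 = 10.8
  Sum = 110.6925 mcg/mL·hr
intranasal spray tail: 1.59/0.218 = 7.294; AUC_ev,0→∞ = 110.6925 + 7.294 = 117.9865 mcg/mL·hr
F = (AUC_ev/D_ev)/(AUC_iv/D_iv) = (117.9865/62.5)/(148.846/25) = 1.887784/5.95384 = 0.3171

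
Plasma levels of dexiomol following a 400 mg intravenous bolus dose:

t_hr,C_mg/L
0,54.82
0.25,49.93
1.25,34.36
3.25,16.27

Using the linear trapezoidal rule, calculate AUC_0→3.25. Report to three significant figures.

AUC = 106 mg/L·hr

Trapezoidal AUC_0→3.25:
  [0→0.25]: (54.82+49.93)/2 × 0.25 = 13.09375
  [0.25→1.25]: (49.93+34.36)/2 × 1 = 42.145
  [1.25→3.25]: (34.36+16.27)/2 × 2 = 50.63
  Sum = 105.86875 mg/L·hr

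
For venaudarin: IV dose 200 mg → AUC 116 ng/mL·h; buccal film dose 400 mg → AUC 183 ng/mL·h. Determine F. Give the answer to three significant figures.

F = (AUC_ev / D_ev) / (AUC_iv / D_iv)
  = (183/400) / (116/200)
  = 0.4575 / 0.58 = 0.7888

F = 0.789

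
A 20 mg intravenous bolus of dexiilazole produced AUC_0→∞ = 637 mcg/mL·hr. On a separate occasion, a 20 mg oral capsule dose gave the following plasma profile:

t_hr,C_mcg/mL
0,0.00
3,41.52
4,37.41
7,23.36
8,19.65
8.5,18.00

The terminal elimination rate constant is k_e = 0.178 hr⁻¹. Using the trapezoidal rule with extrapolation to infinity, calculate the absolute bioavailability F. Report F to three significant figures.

F = 0.510

Trapezoidal AUC_0→8.5 (oral capsule):
  [0→3]: (0.00+41.52)/2 × 3 = 62.28
  [3→4]: (41.52+37.41)/2 × 1 = 39.465
  [4→7]: (37.41+23.36)/2 × 3 = 91.155
  [7→8]: (23.36+19.65)/2 × 1 = 21.505
  [8→8.5]: (19.65+18.00)/2 × 0.5 = 9.4125
  Sum = 223.8175 mcg/mL·hr
Tail: C_last/k_e = 18.00/0.178 = 101.124
AUC_0→∞ (oral capsule) = 223.8175 + 101.124 = 324.9415 mcg/mL·hr
F = (AUC_ev/D_ev)/(AUC_iv/D_iv) = (324.9415/20)/(637/20) = 16.247075/31.85 = 0.5101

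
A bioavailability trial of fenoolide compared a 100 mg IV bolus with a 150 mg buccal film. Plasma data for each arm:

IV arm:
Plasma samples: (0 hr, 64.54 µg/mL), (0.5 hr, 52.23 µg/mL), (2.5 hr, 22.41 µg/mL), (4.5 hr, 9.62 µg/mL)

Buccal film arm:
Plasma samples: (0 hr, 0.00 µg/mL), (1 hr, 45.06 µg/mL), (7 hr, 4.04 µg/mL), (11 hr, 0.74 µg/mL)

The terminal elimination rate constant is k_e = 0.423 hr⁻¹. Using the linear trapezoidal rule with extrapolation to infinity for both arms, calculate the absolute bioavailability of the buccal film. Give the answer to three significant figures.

Trapezoidal AUC_0→4.5 (IV):
  [0→0.5]: (64.54+52.23)/2 × 0.5 = 29.1925
  [0.5→2.5]: (52.23+22.41)/2 × 2 = 74.64
  [2.5→4.5]: (22.41+9.62)/2 × 2 = 32.03
  Sum = 135.8625 µg/mL·hr
IV tail: 9.62/0.423 = 22.742; AUC_iv,0→∞ = 135.8625 + 22.742 = 158.6045 µg/mL·hr
Trapezoidal AUC_0→11 (buccal film):
  [0→1]: (0.00+45.06)/2 × 1 = 22.53
  [1→7]: (45.06+4.04)/2 × 6 = 147.3
  [7→11]: (4.04+0.74)/2 × 4 = 9.56
  Sum = 179.39 µg/mL·hr
buccal film tail: 0.74/0.423 = 1.749; AUC_ev,0→∞ = 179.39 + 1.749 = 181.139 µg/mL·hr
F = (AUC_ev/D_ev)/(AUC_iv/D_iv) = (181.139/150)/(158.6045/100) = 1.20759/1.586045 = 0.7614

F = 0.761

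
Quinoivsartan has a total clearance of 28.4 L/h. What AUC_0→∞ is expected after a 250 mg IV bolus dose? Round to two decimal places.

AUC = 8.80 mg/L·h

AUC_0→∞ = Dose_iv / CL
        = 250 / 28.4 = 8.80282 mg/L·h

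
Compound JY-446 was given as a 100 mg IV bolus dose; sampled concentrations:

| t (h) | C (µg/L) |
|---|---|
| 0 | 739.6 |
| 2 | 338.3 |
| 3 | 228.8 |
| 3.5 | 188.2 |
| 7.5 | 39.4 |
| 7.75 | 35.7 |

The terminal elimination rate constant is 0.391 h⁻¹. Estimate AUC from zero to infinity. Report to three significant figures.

AUC = 2020 µg/L·h

Trapezoidal AUC_0→7.75:
  [0→2]: (739.6+338.3)/2 × 2 = 1077.9
  [2→3]: (338.3+228.8)/2 × 1 = 283.55
  [3→3.5]: (228.8+188.2)/2 × 0.5 = 104.25
  [3.5→7.5]: (188.2+39.4)/2 × 4 = 455.2
  [7.5→7.75]: (39.4+35.7)/2 × 0.25 = 9.3875
  Sum = 1930.2875 µg/L·h
Extrapolated tail: C_last / k_e = 35.7 / 0.391 = 91.304
AUC_0→∞ = 1930.2875 + 91.304 = 2021.5915 µg/L·h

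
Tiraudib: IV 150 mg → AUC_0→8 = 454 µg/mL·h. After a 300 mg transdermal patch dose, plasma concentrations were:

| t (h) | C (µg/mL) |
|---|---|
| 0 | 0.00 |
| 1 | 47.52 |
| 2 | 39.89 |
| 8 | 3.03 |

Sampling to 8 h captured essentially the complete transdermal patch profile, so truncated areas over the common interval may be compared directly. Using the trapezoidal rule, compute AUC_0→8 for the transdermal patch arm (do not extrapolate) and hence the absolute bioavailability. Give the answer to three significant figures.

F = 0.216

Trapezoidal AUC_0→8 (transdermal patch):
  [0→1]: (0.00+47.52)/2 × 1 = 23.76
  [1→2]: (47.52+39.89)/2 × 1 = 43.705
  [2→8]: (39.89+3.03)/2 × 6 = 128.76
  Sum = 196.225 µg/mL·h
F = (AUC_ev/D_ev)/(AUC_iv/D_iv) = (196.225/300)/(454/150) = 0.654083/3.02667 = 0.2161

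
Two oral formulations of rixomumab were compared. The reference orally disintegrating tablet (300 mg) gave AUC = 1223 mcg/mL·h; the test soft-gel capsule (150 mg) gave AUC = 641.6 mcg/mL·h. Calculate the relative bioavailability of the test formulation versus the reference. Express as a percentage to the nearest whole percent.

F_rel = (AUC_test/D_test) / (AUC_ref/D_ref)
      = (641.6/150) / (1223/300)
      = 4.27733 / 4.07667 = 1.0492 = 104.92%

F_rel = 105%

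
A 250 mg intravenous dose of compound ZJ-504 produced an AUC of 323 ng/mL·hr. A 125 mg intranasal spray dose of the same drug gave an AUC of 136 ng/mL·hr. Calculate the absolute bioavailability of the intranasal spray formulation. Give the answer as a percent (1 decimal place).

F = (AUC_ev / D_ev) / (AUC_iv / D_iv)
  = (136/125) / (323/250)
  = 1.088 / 1.292 = 0.8421
  = 84.21%

F = 84.2%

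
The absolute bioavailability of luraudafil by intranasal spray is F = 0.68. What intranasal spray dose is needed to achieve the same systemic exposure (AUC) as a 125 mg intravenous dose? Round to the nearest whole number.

For equal systemic exposure: F × D_ev = D_iv
D_ev = D_iv / F = 125 / 0.68 = 183.824 mg

D_intranasal = 184 mg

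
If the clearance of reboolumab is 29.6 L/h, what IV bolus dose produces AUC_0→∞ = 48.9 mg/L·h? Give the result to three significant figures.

Dose_iv = CL × AUC_0→∞
     = 29.6 × 48.9 = 1447.44 mg

Dose = 1450 mg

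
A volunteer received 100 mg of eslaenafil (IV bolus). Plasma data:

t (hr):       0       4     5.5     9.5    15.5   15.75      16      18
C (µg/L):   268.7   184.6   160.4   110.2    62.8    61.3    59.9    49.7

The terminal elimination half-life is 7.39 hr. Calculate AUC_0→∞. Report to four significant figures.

AUC = 2896 µg/L·hr

Trapezoidal AUC_0→18:
  [0→4]: (268.7+184.6)/2 × 4 = 906.6
  [4→5.5]: (184.6+160.4)/2 × 1.5 = 258.75
  [5.5→9.5]: (160.4+110.2)/2 × 4 = 541.2
  [9.5→15.5]: (110.2+62.8)/2 × 6 = 519.0
  [15.5→15.75]: (62.8+61.3)/2 × 0.25 = 15.5125
  [15.75→16]: (61.3+59.9)/2 × 0.25 = 15.15
  [16→18]: (59.9+49.7)/2 × 2 = 109.6
  Sum = 2365.8125 µg/L·hr
k_e = ln2 / t½ = 0.693147 / 7.39 = 0.0938 hr^-1
Extrapolated tail: C_last / k_e = 49.7 / 0.0938 = 529.851
AUC_0→∞ = 2365.8125 + 529.851 = 2895.6635 µg/L·hr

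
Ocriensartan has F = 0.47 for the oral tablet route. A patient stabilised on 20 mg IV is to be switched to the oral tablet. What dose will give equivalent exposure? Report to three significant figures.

D_oral = 42.6 mg

For equal systemic exposure: F × D_ev = D_iv
D_ev = D_iv / F = 20 / 0.47 = 42.5532 mg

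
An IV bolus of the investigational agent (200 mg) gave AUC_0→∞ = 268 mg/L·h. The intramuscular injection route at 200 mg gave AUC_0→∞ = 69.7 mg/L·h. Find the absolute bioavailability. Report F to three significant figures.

F = (AUC_ev / D_ev) / (AUC_iv / D_iv)
  = (69.7/200) / (268/200)
  = 0.3485 / 1.34 = 0.2601

F = 0.260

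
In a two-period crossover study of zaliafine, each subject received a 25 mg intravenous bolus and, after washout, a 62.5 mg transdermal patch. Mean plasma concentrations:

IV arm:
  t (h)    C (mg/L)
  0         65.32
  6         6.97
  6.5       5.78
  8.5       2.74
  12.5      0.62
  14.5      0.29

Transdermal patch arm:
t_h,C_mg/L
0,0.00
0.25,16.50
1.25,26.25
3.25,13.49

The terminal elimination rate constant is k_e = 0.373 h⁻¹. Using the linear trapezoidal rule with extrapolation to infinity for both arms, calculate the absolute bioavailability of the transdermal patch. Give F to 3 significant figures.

F = 0.168

Trapezoidal AUC_0→14.5 (IV):
  [0→6]: (65.32+6.97)/2 × 6 = 216.87
  [6→6.5]: (6.97+5.78)/2 × 0.5 = 3.1875
  [6.5→8.5]: (5.78+2.74)/2 × 2 = 8.52
  [8.5→12.5]: (2.74+0.62)/2 × 4 = 6.72
  [12.5→14.5]: (0.62+0.29)/2 × 2 = 0.91
  Sum = 236.2075 mg/L·h
IV tail: 0.29/0.373 = 0.777; AUC_iv,0→∞ = 236.2075 + 0.777 = 236.9845 mg/L·h
Trapezoidal AUC_0→3.25 (transdermal patch):
  [0→0.25]: (0.00+16.50)/2 × 0.25 = 2.0625
  [0.25→1.25]: (16.50+26.25)/2 × 1 = 21.375
  [1.25→3.25]: (26.25+13.49)/2 × 2 = 39.74
  Sum = 63.1775 mg/L·h
transdermal patch tail: 13.49/0.373 = 36.166; AUC_ev,0→∞ = 63.1775 + 36.166 = 99.3435 mg/L·h
F = (AUC_ev/D_ev)/(AUC_iv/D_iv) = (99.3435/62.5)/(236.9845/25) = 1.589496/9.47938 = 0.1677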